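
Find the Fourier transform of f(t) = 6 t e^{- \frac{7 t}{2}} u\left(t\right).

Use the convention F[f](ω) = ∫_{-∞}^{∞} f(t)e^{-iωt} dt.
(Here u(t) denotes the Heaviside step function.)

F(ω) = \frac{24}{\left(2 i \omega + 7\right)^{2}}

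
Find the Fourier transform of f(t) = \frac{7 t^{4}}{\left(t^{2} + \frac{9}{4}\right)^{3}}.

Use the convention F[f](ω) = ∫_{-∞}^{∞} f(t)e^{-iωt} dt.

F(ω) = \frac{7 \pi \left(3 \omega^{2} - 10 \left|{\omega}\right| + 4\right) e^{- \frac{3 \left|{\omega}\right|}{2}}}{16}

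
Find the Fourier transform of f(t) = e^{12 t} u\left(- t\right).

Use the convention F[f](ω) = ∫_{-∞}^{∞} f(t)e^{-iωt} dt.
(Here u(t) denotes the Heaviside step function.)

F(ω) = \frac{i}{\omega + 12 i}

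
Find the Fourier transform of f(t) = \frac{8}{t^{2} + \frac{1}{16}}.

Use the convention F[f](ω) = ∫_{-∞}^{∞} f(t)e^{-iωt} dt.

F(ω) = 32 \pi e^{- \frac{\left|{\omega}\right|}{4}}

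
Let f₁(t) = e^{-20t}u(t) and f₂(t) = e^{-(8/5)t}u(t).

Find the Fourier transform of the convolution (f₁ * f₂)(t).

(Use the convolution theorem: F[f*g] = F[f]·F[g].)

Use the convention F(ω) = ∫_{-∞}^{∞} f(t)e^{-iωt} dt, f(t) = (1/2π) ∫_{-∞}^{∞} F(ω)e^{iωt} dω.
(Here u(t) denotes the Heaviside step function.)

F[f₁*f₂](ω) = \frac{5}{\left(i \omega + 20\right) \left(5 i \omega + 8\right)}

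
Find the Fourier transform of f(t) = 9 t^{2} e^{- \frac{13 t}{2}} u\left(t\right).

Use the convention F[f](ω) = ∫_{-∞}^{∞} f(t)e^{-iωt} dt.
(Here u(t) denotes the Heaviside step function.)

F(ω) = \frac{144}{\left(2 i \omega + 13\right)^{3}}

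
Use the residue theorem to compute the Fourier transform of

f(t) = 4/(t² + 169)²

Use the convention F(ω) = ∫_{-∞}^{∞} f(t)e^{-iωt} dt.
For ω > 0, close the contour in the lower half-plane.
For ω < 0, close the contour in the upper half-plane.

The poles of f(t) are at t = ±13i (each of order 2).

Let g(z) = f(z)e^{-iωz}; for large |z| the factor e^{-iωz} decays in the lower half-plane when ω > 0 and in the upper half-plane when ω < 0.

Case ω > 0 (lower half-plane, clockwise contour ⇒ F(ω) = -2πi·ΣRes):
  Res_{z = - 13 i} g(z) = \frac{i \left(13 \omega + 1\right) e^{- 13 \omega}}{2197} (pole of order 2)
  F(ω) = -2πi·ΣRes = \frac{2 \pi \left(13 \omega + 1\right) e^{- 13 \omega}}{2197}

Case ω < 0 (upper half-plane, counterclockwise contour ⇒ F(ω) = +2πi·ΣRes):
  Res_{z = 13 i} g(z) = \frac{i \left(13 \omega - 1\right) e^{13 \omega}}{2197} (pole of order 2)
  F(ω) = 2πi·ΣRes = \frac{2 \pi \left(1 - 13 \omega\right) e^{13 \omega}}{2197}

Both cases combine into a single formula in |ω|:

F(ω) = \frac{2 \pi \left(13 \left|{\omega}\right| + 1\right) e^{- 13 \left|{\omega}\right|}}{2197}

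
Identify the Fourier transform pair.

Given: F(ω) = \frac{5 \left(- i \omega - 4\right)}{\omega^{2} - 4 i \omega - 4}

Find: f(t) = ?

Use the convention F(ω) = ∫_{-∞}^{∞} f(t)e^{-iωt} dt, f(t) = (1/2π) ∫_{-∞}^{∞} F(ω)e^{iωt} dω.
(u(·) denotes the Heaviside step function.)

f(t) = 5 \left(2 t + 1\right) e^{- 2 t} u\left(t\right)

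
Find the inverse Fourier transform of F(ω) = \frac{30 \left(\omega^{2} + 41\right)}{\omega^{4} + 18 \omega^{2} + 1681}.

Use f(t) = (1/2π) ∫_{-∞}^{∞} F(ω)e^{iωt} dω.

f(t) = 3 e^{- 5 \left|{t}\right|} \cos{\left(4 \left|{t}\right| \right)}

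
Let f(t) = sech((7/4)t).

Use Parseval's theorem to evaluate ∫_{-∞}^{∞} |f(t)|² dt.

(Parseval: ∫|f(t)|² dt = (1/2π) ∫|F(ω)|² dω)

∫|f(t)|² dt = \frac{8}{7}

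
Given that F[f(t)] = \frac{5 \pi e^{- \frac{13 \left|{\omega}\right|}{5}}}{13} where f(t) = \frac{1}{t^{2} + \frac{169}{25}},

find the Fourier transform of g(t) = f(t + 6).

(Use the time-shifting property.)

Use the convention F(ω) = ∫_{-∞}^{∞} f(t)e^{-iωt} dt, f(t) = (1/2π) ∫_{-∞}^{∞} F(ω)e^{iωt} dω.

F[g](ω) = \frac{5 \pi e^{6 i \omega - \frac{13 \left|{\omega}\right|}{5}}}{13}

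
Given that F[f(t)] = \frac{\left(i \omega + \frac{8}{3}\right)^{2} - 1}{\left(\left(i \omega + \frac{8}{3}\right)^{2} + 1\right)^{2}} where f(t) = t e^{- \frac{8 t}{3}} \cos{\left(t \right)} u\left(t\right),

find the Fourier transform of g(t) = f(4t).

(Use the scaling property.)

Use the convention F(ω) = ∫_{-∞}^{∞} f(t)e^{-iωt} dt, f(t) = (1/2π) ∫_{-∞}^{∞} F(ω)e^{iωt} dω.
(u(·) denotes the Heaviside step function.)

F[g](ω) = \frac{36 \left(\left(3 i \omega + 32\right)^{2} - 144\right)}{\left(\left(3 i \omega + 32\right)^{2} + 144\right)^{2}}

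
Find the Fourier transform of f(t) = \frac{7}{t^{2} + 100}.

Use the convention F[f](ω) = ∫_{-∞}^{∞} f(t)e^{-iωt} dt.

F(ω) = \frac{7 \pi e^{- 10 \left|{\omega}\right|}}{10}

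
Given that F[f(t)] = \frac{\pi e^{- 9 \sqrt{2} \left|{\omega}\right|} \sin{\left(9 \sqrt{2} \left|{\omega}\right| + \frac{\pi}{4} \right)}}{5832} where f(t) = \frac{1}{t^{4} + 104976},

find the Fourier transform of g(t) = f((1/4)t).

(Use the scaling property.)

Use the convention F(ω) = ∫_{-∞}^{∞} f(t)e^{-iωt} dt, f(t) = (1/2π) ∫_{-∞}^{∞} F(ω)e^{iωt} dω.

F[g](ω) = \frac{\pi e^{- 36 \sqrt{2} \left|{\omega}\right|} \sin{\left(36 \sqrt{2} \left|{\omega}\right| + \frac{\pi}{4} \right)}}{1458}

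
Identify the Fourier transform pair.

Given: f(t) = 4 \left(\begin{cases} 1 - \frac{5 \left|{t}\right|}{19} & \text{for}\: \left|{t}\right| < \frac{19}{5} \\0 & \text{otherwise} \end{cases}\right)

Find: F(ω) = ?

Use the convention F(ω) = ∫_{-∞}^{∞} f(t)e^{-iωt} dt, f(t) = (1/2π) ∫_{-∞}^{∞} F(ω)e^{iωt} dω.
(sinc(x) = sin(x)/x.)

F(ω) = \frac{76 \operatorname{sinc}^{2}{\left(\frac{19 \omega}{10} \right)}}{5}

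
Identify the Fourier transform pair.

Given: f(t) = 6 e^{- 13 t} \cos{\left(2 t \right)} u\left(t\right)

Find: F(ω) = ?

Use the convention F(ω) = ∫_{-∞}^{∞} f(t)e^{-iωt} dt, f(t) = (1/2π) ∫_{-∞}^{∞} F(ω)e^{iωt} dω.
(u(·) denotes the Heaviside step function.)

F(ω) = \frac{6 \left(i \omega + 13\right)}{\left(i \omega + 13\right)^{2} + 4}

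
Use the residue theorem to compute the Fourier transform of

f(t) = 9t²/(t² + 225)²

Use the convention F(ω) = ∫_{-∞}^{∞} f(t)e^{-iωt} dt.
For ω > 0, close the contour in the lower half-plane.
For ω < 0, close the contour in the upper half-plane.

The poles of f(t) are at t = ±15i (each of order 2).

Let g(z) = f(z)e^{-iωz}; for large |z| the factor e^{-iωz} decays in the lower half-plane when ω > 0 and in the upper half-plane when ω < 0.

Case ω > 0 (lower half-plane, clockwise contour ⇒ F(ω) = -2πi·ΣRes):
  Res_{z = - 15 i} g(z) = \frac{3 i \left(1 - 15 \omega\right) e^{- 15 \omega}}{20} (pole of order 2)
  F(ω) = -2πi·ΣRes = \frac{3 \pi \left(1 - 15 \omega\right) e^{- 15 \omega}}{10}

Case ω < 0 (upper half-plane, counterclockwise contour ⇒ F(ω) = +2πi·ΣRes):
  Res_{z = 15 i} g(z) = \frac{3 i \left(- 15 \omega - 1\right) e^{15 \omega}}{20} (pole of order 2)
  F(ω) = 2πi·ΣRes = \frac{3 \pi \left(15 \omega + 1\right) e^{15 \omega}}{10}

Both cases combine into a single formula in |ω|:

F(ω) = \frac{3 \pi \left(1 - 15 \left|{\omega}\right|\right) e^{- 15 \left|{\omega}\right|}}{10}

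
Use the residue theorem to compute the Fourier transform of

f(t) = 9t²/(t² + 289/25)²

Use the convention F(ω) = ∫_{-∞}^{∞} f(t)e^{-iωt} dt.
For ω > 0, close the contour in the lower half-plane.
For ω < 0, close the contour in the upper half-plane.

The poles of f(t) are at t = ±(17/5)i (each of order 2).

Let g(z) = f(z)e^{-iωz}; for large |z| the factor e^{-iωz} decays in the lower half-plane when ω > 0 and in the upper half-plane when ω < 0.

Case ω > 0 (lower half-plane, clockwise contour ⇒ F(ω) = -2πi·ΣRes):
  Res_{z = - \frac{17 i}{5}} g(z) = \frac{9 i \left(5 - 17 \omega\right) e^{- \frac{17 \omega}{5}}}{68} (pole of order 2)
  F(ω) = -2πi·ΣRes = \frac{9 \pi \left(5 - 17 \omega\right) e^{- \frac{17 \omega}{5}}}{34}

Case ω < 0 (upper half-plane, counterclockwise contour ⇒ F(ω) = +2πi·ΣRes):
  Res_{z = \frac{17 i}{5}} g(z) = \frac{9 i \left(- 17 \omega - 5\right) e^{\frac{17 \omega}{5}}}{68} (pole of order 2)
  F(ω) = 2πi·ΣRes = \frac{9 \pi \left(17 \omega + 5\right) e^{\frac{17 \omega}{5}}}{34}

Both cases combine into a single formula in |ω|:

F(ω) = \frac{9 \pi \left(5 - 17 \left|{\omega}\right|\right) e^{- \frac{17 \left|{\omega}\right|}{5}}}{34}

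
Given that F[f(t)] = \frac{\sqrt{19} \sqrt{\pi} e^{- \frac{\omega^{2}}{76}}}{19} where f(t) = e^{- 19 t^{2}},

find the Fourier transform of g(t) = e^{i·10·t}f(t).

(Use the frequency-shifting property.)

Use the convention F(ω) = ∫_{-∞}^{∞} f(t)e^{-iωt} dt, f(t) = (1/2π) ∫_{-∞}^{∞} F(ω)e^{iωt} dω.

F[g](ω) = \frac{\sqrt{19} \sqrt{\pi} e^{- \frac{\left(\omega - 10\right)^{2}}{76}}}{19}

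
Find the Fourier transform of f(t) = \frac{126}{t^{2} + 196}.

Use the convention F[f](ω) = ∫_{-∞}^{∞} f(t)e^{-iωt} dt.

F(ω) = 9 \pi e^{- 14 \left|{\omega}\right|}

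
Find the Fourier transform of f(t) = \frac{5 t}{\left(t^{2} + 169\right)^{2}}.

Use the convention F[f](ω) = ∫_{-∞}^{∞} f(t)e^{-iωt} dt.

F(ω) = - \frac{5 i \pi \omega e^{- 13 \left|{\omega}\right|}}{26}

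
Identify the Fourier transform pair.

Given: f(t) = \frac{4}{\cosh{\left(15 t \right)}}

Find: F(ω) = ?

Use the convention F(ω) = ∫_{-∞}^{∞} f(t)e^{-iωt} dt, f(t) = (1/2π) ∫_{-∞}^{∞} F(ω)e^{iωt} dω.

F(ω) = \frac{4 \pi}{15 \cosh{\left(\frac{\pi \omega}{30} \right)}}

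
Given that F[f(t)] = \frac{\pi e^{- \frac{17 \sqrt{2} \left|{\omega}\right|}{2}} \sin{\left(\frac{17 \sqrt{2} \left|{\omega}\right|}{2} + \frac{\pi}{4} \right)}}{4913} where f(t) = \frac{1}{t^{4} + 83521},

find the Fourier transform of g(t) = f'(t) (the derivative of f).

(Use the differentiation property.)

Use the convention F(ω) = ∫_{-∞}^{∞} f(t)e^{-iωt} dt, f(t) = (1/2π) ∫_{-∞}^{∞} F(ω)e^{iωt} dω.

F[g](ω) = \frac{i \pi \omega e^{- \frac{17 \sqrt{2} \left|{\omega}\right|}{2}} \sin{\left(\frac{17 \sqrt{2} \left|{\omega}\right|}{2} + \frac{\pi}{4} \right)}}{4913}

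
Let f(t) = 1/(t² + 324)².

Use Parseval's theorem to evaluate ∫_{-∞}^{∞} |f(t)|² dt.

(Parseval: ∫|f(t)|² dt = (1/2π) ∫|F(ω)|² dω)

∫|f(t)|² dt = \frac{5 \pi}{9795520512}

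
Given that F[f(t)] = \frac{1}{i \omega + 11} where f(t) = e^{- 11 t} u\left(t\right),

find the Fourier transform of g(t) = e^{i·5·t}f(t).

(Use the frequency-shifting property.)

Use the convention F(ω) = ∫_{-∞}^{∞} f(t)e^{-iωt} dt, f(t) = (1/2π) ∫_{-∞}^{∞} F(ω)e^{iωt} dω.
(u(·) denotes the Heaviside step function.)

F[g](ω) = \frac{1}{i \left(\omega - 5\right) + 11}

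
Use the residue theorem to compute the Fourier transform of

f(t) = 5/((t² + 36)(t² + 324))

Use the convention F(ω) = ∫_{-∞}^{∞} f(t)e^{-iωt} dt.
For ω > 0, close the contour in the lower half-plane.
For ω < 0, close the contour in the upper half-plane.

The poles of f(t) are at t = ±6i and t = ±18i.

Let g(z) = f(z)e^{-iωz}; for large |z| the factor e^{-iωz} decays in the lower half-plane when ω > 0 and in the upper half-plane when ω < 0.

Case ω > 0 (lower half-plane, clockwise contour ⇒ F(ω) = -2πi·ΣRes):
  Res_{z = - 6 i} g(z) = \frac{5 i e^{- 6 \omega}}{3456}
  Res_{z = - 18 i} g(z) = - \frac{5 i e^{- 18 \omega}}{10368}
  F(ω) = -2πi·ΣRes = \frac{5 \pi \left(3 e^{12 \omega} - 1\right) e^{- 18 \omega}}{5184}

Case ω < 0 (upper half-plane, counterclockwise contour ⇒ F(ω) = +2πi·ΣRes):
  Res_{z = 6 i} g(z) = - \frac{5 i e^{6 \omega}}{3456}
  Res_{z = 18 i} g(z) = \frac{5 i e^{18 \omega}}{10368}
  F(ω) = 2πi·ΣRes = \frac{5 \pi \left(3 - e^{12 \omega}\right) e^{6 \omega}}{5184}

Both cases combine into a single formula in |ω|:

F(ω) = \frac{5 \pi \left(3 e^{12 \left|{\omega}\right|} - 1\right) e^{- 18 \left|{\omega}\right|}}{5184}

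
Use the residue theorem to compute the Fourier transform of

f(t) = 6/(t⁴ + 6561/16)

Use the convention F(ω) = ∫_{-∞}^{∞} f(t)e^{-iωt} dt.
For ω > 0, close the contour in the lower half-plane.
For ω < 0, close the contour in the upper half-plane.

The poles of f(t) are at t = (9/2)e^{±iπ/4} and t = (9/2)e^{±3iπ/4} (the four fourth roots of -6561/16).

Let g(z) = f(z)e^{-iωz}; for large |z| the factor e^{-iωz} decays in the lower half-plane when ω > 0 and in the upper half-plane when ω < 0.

Case ω > 0 (lower half-plane, clockwise contour ⇒ F(ω) = -2πi·ΣRes):
  Res_{z = - \frac{9 \sqrt{2}}{4} - \frac{9 \sqrt{2} i}{4}} g(z) = \frac{2 \sqrt{2} \left(1 + i\right) e^{\frac{9 \sqrt{2} \omega \left(-1 + i\right)}{4}}}{243}
  Res_{z = \frac{9 \sqrt{2}}{4} - \frac{9 \sqrt{2} i}{4}} g(z) = \frac{2 \sqrt{2} \left(-1 + i\right) e^{- \frac{9 \sqrt{2} \omega \left(1 + i\right)}{4}}}{243}
  F(ω) = -2πi·ΣRes = \frac{4 \sqrt{2} \pi \left(\left(1 - i\right) e^{\frac{9 \sqrt{2} i \omega}{2}} + 1 + i\right) e^{- \frac{9 \sqrt{2} \omega \left(1 + i\right)}{4}}}{243} = \frac{16 \pi e^{- \frac{9 \sqrt{2} \omega}{4}} \sin{\left(\frac{9 \sqrt{2} \omega}{4} + \frac{\pi}{4} \right)}}{243}

Case ω < 0 (upper half-plane, counterclockwise contour ⇒ F(ω) = +2πi·ΣRes):
  Res_{z = \frac{9 \sqrt{2}}{4} + \frac{9 \sqrt{2} i}{4}} g(z) = - \frac{2 \sqrt{2} \left(1 + i\right) e^{\frac{9 \sqrt{2} \omega \left(1 - i\right)}{4}}}{243}
  Res_{z = - \frac{9 \sqrt{2}}{4} + \frac{9 \sqrt{2} i}{4}} g(z) = \frac{2 \sqrt{2} \left(1 - i\right) e^{\frac{9 \sqrt{2} \omega \left(1 + i\right)}{4}}}{243}
  F(ω) = 2πi·ΣRes = - \frac{4 \sqrt{2} i \pi \left(\left(1 + i\right) e^{\frac{9 \sqrt{2} \omega \left(1 - i\right)}{4}} - \left(1 - i\right) e^{\frac{9 \sqrt{2} \omega \left(1 + i\right)}{4}}\right)}{243} = \frac{16 \pi e^{\frac{9 \sqrt{2} \omega}{4}} \cos{\left(\frac{9 \sqrt{2} \omega}{4} + \frac{\pi}{4} \right)}}{243}

Both cases combine into a single formula in |ω|:

F(ω) = \frac{16 \pi e^{- \frac{9 \sqrt{2} \left|{\omega}\right|}{4}} \sin{\left(\frac{9 \sqrt{2} \left|{\omega}\right|}{4} + \frac{\pi}{4} \right)}}{243}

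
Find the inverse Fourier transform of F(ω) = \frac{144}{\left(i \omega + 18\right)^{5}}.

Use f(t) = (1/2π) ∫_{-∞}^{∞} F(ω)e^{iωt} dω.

f(t) = 6 t^{4} e^{- 18 t} u\left(t\right)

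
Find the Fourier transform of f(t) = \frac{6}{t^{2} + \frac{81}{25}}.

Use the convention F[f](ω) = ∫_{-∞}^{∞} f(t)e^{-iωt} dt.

F(ω) = \frac{10 \pi e^{- \frac{9 \left|{\omega}\right|}{5}}}{3}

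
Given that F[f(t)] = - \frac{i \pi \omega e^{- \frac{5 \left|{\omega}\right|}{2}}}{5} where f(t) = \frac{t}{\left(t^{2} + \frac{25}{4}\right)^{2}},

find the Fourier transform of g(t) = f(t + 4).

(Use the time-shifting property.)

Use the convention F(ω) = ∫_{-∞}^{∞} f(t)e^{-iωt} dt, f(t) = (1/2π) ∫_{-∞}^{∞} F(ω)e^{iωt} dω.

F[g](ω) = - \frac{i \pi \omega e^{4 i \omega - \frac{5 \left|{\omega}\right|}{2}}}{5}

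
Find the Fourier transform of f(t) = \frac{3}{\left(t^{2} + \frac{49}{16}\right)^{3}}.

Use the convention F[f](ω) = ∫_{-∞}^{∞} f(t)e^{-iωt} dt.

F(ω) = \frac{24 \pi \left(49 \omega^{2} + 84 \left|{\omega}\right| + 48\right) e^{- \frac{7 \left|{\omega}\right|}{4}}}{16807}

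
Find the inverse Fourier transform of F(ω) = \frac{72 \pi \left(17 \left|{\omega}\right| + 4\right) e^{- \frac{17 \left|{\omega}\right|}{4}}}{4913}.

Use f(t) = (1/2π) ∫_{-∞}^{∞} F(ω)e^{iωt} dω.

f(t) = \frac{9}{\left(t^{2} + \frac{289}{16}\right)^{2}}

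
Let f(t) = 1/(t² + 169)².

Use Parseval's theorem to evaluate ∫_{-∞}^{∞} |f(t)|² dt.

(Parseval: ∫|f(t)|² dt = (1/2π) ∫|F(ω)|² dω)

∫|f(t)|² dt = \frac{5 \pi}{1003976272}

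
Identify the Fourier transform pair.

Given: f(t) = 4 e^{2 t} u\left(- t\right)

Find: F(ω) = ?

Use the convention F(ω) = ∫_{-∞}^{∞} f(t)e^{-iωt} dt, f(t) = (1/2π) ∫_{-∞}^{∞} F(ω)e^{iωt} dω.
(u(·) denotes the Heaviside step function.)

F(ω) = - \frac{4}{i \omega - 2}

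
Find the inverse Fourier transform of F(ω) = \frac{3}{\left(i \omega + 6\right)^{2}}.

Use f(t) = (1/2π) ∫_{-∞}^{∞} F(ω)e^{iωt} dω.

f(t) = 3 t e^{- 6 t} u\left(t\right)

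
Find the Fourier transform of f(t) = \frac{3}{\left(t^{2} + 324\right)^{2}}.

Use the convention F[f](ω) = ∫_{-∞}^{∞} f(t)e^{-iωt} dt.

F(ω) = \frac{\pi \left(18 \left|{\omega}\right| + 1\right) e^{- 18 \left|{\omega}\right|}}{3888}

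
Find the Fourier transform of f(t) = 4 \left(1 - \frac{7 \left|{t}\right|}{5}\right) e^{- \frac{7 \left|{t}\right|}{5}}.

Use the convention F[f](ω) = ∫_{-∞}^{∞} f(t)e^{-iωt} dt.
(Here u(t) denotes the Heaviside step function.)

F(ω) = \frac{14000 \omega^{2}}{\left(25 \omega^{2} + 49\right)^{2}}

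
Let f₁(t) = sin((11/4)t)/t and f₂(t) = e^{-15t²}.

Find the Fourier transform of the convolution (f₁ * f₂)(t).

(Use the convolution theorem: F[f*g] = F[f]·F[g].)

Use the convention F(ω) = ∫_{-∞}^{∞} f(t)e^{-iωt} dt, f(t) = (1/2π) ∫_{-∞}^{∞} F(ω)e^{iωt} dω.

F[f₁*f₂](ω) = \begin{cases} \frac{\sqrt{15} \pi^{\frac{3}{2}} e^{- \frac{\omega^{2}}{60}}}{15} & \text{for}\: \omega > - \frac{11}{4} \wedge \omega < \frac{11}{4} \\0 & \text{otherwise} \end{cases}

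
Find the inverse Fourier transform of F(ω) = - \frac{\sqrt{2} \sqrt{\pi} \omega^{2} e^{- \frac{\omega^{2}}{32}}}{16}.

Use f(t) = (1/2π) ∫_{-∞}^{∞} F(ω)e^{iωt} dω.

f(t) = 2 \left(32 t^{2} - 2\right) e^{- 8 t^{2}}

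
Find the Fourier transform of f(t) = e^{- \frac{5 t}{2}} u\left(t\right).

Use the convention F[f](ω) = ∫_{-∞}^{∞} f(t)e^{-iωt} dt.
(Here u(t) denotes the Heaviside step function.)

F(ω) = \frac{2}{2 i \omega + 5}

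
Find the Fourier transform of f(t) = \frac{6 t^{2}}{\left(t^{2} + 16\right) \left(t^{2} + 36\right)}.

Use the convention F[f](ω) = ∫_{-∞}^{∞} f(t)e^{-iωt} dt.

F(ω) = \frac{3 \pi \left(3 - 2 e^{2 \left|{\omega}\right|}\right) e^{- 6 \left|{\omega}\right|}}{5}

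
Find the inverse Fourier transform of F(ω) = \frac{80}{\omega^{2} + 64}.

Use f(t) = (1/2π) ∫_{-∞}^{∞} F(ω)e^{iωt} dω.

f(t) = 5 e^{- 8 \left|{t}\right|}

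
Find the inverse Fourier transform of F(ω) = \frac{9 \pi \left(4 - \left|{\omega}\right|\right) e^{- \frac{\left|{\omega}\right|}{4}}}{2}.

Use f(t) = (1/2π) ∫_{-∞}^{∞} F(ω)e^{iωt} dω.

f(t) = \frac{9 t^{2}}{\left(t^{2} + \frac{1}{16}\right)^{2}}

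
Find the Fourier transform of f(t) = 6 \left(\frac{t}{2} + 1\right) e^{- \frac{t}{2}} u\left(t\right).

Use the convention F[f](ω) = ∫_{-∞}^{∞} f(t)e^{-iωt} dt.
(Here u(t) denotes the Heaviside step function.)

F(ω) = \frac{24 \left(- i \omega - 1\right)}{4 \omega^{2} - 4 i \omega - 1}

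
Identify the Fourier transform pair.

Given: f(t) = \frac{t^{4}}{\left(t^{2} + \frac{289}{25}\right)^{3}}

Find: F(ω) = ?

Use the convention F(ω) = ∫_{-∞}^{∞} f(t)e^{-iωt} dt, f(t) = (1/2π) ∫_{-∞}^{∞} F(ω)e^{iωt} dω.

F(ω) = \frac{\pi \left(289 \omega^{2} - 425 \left|{\omega}\right| + 75\right) e^{- \frac{17 \left|{\omega}\right|}{5}}}{680}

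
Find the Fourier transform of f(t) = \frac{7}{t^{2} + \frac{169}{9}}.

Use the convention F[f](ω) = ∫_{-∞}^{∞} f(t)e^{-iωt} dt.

F(ω) = \frac{21 \pi e^{- \frac{13 \left|{\omega}\right|}{3}}}{13}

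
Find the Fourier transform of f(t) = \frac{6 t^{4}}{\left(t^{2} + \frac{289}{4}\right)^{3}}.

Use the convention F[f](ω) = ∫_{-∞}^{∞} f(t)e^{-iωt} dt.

F(ω) = \frac{3 \pi \left(289 \omega^{2} - 170 \left|{\omega}\right| + 12\right) e^{- \frac{17 \left|{\omega}\right|}{2}}}{136}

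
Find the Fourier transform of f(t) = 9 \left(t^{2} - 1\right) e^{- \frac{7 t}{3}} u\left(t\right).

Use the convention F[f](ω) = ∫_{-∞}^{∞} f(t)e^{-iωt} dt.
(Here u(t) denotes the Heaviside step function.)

F(ω) = \frac{27 \left(54 i \omega - \left(3 i \omega + 7\right)^{3} + 126\right)}{\left(3 i \omega + 7\right)^{4}}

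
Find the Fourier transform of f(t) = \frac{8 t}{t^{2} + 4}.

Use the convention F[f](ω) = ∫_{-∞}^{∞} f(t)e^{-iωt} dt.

F(ω) = - 8 i \pi e^{- 2 \left|{\omega}\right|} \operatorname{sign}{\left(\omega \right)}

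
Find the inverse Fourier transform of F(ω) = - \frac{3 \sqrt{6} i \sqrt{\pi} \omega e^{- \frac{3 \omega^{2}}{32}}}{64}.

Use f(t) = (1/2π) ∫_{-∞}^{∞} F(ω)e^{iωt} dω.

f(t) = t e^{- \frac{8 t^{2}}{3}}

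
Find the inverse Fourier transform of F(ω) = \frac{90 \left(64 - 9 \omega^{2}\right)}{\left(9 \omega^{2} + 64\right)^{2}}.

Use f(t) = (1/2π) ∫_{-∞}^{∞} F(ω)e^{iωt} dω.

f(t) = 5 e^{- \frac{8 \left|{t}\right|}{3}} \left|{t}\right|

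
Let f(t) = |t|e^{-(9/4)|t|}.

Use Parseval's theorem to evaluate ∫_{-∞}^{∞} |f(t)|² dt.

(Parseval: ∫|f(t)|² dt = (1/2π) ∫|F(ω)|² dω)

∫|f(t)|² dt = \frac{32}{729}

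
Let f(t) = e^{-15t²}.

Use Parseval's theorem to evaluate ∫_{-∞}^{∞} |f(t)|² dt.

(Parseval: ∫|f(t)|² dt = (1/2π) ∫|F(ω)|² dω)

∫|f(t)|² dt = \frac{\sqrt{30} \sqrt{\pi}}{30}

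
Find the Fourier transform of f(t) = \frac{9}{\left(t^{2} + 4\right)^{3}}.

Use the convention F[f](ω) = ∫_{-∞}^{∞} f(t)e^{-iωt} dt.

F(ω) = \frac{9 \pi \left(4 \omega^{2} + 6 \left|{\omega}\right| + 3\right) e^{- 2 \left|{\omega}\right|}}{256}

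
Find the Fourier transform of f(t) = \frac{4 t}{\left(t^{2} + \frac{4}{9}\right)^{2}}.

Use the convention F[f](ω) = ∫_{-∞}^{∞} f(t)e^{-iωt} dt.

F(ω) = - 3 i \pi \omega e^{- \frac{2 \left|{\omega}\right|}{3}}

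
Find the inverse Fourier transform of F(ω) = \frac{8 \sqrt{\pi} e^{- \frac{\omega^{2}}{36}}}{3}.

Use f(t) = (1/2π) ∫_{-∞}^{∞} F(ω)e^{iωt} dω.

f(t) = 8 e^{- 9 t^{2}}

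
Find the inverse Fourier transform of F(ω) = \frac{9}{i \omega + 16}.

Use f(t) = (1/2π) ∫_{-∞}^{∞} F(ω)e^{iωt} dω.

f(t) = 9 e^{- 16 t} u\left(t\right)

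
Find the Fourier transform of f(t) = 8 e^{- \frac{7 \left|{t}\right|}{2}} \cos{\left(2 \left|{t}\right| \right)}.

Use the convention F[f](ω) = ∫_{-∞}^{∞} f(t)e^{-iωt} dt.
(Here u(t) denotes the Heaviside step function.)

F(ω) = \frac{224 \left(4 \omega^{2} + 65\right)}{16 \omega^{4} + 264 \omega^{2} + 4225}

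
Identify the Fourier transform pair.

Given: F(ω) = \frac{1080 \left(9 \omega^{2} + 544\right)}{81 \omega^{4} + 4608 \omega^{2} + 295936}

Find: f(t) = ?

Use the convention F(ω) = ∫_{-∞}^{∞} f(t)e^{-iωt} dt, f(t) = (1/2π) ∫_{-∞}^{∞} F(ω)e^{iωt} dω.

f(t) = 9 e^{- \frac{20 \left|{t}\right|}{3}} \cos{\left(4 \left|{t}\right| \right)}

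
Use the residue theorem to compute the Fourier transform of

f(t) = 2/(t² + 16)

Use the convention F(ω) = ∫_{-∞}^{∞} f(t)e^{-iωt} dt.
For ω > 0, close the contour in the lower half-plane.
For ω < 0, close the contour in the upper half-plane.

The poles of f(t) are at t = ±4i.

Let g(z) = f(z)e^{-iωz}; for large |z| the factor e^{-iωz} decays in the lower half-plane when ω > 0 and in the upper half-plane when ω < 0.

Case ω > 0 (lower half-plane, clockwise contour ⇒ F(ω) = -2πi·ΣRes):
  Res_{z = - 4 i} g(z) = \frac{i e^{- 4 \omega}}{4}
  F(ω) = -2πi·ΣRes = \frac{\pi e^{- 4 \omega}}{2}

Case ω < 0 (upper half-plane, counterclockwise contour ⇒ F(ω) = +2πi·ΣRes):
  Res_{z = 4 i} g(z) = - \frac{i e^{4 \omega}}{4}
  F(ω) = 2πi·ΣRes = \frac{\pi e^{4 \omega}}{2}

Both cases combine into a single formula in |ω|:

F(ω) = \frac{\pi e^{- 4 \left|{\omega}\right|}}{2}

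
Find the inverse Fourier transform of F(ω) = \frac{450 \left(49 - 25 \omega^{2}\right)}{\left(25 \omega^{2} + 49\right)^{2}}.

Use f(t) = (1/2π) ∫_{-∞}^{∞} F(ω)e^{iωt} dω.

f(t) = 9 e^{- \frac{7 \left|{t}\right|}{5}} \left|{t}\right|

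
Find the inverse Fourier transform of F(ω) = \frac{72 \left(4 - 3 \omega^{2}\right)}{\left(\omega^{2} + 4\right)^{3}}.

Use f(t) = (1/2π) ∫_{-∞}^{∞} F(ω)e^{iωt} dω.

f(t) = 9 t^{2} e^{- 2 \left|{t}\right|}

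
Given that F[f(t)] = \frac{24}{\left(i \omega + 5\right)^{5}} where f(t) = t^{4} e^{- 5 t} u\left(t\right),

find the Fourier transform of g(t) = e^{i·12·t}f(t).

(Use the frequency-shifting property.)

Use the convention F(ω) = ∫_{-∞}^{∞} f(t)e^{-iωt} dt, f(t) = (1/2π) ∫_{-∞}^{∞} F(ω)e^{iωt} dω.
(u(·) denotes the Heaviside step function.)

F[g](ω) = \frac{24}{\left(i \left(\omega - 12\right) + 5\right)^{5}}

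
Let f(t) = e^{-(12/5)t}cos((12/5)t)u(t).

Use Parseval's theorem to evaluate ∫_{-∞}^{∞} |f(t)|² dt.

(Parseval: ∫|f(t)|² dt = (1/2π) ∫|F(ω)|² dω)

∫|f(t)|² dt = \frac{5}{32}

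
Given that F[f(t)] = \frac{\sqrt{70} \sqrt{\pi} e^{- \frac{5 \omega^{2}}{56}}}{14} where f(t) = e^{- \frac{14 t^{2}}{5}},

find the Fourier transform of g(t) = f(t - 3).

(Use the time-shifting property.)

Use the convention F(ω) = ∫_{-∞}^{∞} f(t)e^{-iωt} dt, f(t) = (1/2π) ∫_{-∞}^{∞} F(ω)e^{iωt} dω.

F[g](ω) = \frac{\sqrt{70} \sqrt{\pi} e^{- \frac{\omega \left(5 \omega + 168 i\right)}{56}}}{14}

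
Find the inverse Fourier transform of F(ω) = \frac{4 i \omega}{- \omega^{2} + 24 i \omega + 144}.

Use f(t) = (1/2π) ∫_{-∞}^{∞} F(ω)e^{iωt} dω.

f(t) = 4 \left(1 - 12 t\right) e^{- 12 t} u\left(t\right)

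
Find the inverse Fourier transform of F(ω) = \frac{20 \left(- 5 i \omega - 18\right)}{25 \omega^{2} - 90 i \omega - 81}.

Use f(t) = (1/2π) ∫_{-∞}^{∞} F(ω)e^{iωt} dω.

f(t) = 4 \left(\frac{9 t}{5} + 1\right) e^{- \frac{9 t}{5}} u\left(t\right)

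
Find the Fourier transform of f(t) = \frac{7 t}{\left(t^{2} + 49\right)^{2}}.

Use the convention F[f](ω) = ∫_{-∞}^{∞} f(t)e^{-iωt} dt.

F(ω) = - \frac{i \pi \omega e^{- 7 \left|{\omega}\right|}}{2}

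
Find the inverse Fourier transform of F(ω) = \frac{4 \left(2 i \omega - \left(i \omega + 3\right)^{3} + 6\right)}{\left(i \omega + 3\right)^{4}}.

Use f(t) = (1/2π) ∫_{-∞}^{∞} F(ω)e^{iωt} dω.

f(t) = 4 \left(t^{2} - 1\right) e^{- 3 t} u\left(t\right)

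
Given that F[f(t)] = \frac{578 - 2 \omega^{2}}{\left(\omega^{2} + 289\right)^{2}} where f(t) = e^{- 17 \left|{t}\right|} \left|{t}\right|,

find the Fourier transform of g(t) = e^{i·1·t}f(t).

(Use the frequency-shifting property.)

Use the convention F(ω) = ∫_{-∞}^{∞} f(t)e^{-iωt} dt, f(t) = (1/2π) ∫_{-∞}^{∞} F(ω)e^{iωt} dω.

F[g](ω) = \frac{2 \left(289 - \left(\omega - 1\right)^{2}\right)}{\left(\left(\omega - 1\right)^{2} + 289\right)^{2}}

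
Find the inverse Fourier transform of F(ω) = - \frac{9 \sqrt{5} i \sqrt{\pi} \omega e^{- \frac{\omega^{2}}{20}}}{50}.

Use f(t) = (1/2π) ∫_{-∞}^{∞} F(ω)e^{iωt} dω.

f(t) = 9 t e^{- 5 t^{2}}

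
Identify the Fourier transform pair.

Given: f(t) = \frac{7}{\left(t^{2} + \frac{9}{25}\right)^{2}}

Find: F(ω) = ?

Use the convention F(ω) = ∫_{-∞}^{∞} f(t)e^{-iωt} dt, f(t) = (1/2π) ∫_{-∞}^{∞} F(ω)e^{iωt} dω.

F(ω) = \frac{175 \pi \left(3 \left|{\omega}\right| + 5\right) e^{- \frac{3 \left|{\omega}\right|}{5}}}{54}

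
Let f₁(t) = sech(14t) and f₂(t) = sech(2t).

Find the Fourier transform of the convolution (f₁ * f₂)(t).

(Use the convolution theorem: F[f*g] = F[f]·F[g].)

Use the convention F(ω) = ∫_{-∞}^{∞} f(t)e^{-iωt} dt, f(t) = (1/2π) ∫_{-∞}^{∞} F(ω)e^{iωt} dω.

F[f₁*f₂](ω) = \frac{\pi^{2}}{28 \cosh{\left(\frac{\pi \omega}{28} \right)} \cosh{\left(\frac{\pi \omega}{4} \right)}}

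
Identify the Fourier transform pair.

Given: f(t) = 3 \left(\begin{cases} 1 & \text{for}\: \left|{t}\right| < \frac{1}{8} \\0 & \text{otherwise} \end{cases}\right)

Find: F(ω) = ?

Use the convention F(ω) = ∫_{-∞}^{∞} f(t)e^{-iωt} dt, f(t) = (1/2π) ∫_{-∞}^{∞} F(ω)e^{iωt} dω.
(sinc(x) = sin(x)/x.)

F(ω) = \frac{3 \operatorname{sinc}{\left(\frac{\omega}{8} \right)}}{4}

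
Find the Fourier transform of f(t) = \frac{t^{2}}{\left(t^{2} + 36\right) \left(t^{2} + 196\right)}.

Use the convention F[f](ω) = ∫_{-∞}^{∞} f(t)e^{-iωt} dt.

F(ω) = \frac{\pi \left(7 - 3 e^{8 \left|{\omega}\right|}\right) e^{- 14 \left|{\omega}\right|}}{80}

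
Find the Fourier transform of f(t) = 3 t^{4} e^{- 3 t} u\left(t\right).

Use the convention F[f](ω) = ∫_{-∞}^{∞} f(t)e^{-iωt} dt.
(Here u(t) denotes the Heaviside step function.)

F(ω) = \frac{72}{\left(i \omega + 3\right)^{5}}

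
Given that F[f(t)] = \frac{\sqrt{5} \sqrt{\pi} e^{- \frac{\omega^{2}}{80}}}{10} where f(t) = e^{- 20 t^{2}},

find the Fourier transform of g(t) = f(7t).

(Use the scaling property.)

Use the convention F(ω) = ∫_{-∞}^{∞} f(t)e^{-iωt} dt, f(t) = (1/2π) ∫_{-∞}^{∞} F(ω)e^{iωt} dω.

F[g](ω) = \frac{\sqrt{5} \sqrt{\pi} e^{- \frac{\omega^{2}}{3920}}}{70}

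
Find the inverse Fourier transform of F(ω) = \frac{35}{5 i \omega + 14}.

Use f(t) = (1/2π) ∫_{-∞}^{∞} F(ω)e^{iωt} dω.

f(t) = 7 e^{- \frac{14 t}{5}} u\left(t\right)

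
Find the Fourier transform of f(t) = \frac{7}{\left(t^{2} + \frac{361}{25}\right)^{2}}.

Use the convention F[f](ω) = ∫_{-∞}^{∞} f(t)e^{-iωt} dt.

F(ω) = \frac{175 \pi \left(19 \left|{\omega}\right| + 5\right) e^{- \frac{19 \left|{\omega}\right|}{5}}}{13718}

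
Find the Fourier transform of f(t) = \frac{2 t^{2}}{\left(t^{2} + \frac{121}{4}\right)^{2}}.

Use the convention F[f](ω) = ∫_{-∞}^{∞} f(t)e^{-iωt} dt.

F(ω) = \frac{\pi \left(2 - 11 \left|{\omega}\right|\right) e^{- \frac{11 \left|{\omega}\right|}{2}}}{11}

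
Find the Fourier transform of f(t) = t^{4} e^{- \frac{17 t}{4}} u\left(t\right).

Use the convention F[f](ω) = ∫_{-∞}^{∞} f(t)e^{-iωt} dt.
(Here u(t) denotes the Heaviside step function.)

F(ω) = \frac{24576}{\left(4 i \omega + 17\right)^{5}}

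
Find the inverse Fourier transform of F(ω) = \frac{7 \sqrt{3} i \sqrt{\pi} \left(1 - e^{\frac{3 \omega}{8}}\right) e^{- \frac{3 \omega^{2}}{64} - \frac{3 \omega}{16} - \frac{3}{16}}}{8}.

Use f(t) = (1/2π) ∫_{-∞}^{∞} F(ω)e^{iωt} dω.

f(t) = 7 e^{- \frac{16 t^{2}}{3}} \sin{\left(2 t \right)}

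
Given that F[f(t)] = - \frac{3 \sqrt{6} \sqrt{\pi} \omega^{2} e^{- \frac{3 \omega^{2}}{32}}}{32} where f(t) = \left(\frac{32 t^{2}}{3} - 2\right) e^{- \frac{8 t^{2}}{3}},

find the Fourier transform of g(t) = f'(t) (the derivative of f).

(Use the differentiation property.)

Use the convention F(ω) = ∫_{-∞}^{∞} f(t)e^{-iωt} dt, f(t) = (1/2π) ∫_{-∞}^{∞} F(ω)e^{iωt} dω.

F[g](ω) = - \frac{3 \sqrt{6} i \sqrt{\pi} \omega^{3} e^{- \frac{3 \omega^{2}}{32}}}{32}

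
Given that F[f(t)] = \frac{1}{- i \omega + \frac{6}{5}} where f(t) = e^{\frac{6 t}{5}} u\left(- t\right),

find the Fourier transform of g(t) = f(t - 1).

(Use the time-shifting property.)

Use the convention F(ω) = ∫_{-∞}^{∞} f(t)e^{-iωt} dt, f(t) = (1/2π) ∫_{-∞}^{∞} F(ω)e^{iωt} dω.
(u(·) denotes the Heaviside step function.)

F[g](ω) = - \frac{5 e^{- i \omega}}{5 i \omega - 6}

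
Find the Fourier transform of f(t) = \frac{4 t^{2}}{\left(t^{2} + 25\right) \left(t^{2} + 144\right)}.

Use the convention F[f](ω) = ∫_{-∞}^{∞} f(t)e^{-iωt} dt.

F(ω) = \frac{4 \pi \left(12 - 5 e^{7 \left|{\omega}\right|}\right) e^{- 12 \left|{\omega}\right|}}{119}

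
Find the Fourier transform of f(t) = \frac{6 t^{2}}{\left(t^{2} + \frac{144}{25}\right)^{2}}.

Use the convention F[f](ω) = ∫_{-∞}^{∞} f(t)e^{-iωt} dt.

F(ω) = \frac{\pi \left(5 - 12 \left|{\omega}\right|\right) e^{- \frac{12 \left|{\omega}\right|}{5}}}{4}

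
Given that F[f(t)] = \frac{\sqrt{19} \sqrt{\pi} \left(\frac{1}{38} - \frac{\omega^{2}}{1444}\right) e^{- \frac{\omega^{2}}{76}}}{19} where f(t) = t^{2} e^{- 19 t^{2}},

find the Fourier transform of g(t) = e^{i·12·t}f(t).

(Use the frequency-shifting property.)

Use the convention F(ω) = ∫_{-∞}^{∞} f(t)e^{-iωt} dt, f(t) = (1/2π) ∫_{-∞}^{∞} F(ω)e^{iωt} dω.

F[g](ω) = \frac{\sqrt{19} \sqrt{\pi} \left(38 - \left(\omega - 12\right)^{2}\right) e^{- \frac{\left(\omega - 12\right)^{2}}{76}}}{27436}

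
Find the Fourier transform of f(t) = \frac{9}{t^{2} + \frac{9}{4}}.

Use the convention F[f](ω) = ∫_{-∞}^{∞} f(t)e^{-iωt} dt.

F(ω) = 6 \pi e^{- \frac{3 \left|{\omega}\right|}{2}}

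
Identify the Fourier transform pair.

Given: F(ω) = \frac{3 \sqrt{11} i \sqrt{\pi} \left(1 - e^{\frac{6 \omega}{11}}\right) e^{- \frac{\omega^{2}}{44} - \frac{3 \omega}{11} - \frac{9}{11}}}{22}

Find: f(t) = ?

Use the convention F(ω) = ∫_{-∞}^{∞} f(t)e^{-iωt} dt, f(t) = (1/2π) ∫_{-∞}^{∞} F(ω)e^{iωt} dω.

f(t) = 3 e^{- 11 t^{2}} \sin{\left(6 t \right)}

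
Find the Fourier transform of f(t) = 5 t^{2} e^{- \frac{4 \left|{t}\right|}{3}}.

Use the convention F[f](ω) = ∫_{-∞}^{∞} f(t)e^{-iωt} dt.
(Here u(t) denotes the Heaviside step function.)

F(ω) = \frac{2160 \left(16 - 27 \omega^{2}\right)}{\left(9 \omega^{2} + 16\right)^{3}}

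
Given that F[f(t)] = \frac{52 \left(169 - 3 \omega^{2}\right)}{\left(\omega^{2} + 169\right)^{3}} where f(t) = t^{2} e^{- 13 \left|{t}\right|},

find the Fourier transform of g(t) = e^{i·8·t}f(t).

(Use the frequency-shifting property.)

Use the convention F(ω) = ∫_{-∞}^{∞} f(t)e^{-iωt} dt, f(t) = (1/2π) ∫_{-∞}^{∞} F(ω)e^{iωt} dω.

F[g](ω) = \frac{52 \left(169 - 3 \left(\omega - 8\right)^{2}\right)}{\left(\left(\omega - 8\right)^{2} + 169\right)^{3}}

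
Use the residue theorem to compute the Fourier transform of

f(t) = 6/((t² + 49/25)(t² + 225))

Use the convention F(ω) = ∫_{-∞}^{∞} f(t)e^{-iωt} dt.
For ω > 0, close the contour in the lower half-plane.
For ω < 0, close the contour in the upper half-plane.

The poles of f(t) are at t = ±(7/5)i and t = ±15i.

Let g(z) = f(z)e^{-iωz}; for large |z| the factor e^{-iωz} decays in the lower half-plane when ω > 0 and in the upper half-plane when ω < 0.

Case ω > 0 (lower half-plane, clockwise contour ⇒ F(ω) = -2πi·ΣRes):
  Res_{z = - \frac{7 i}{5}} g(z) = \frac{375 i e^{- \frac{7 \omega}{5}}}{39032}
  Res_{z = - 15 i} g(z) = - \frac{5 i e^{- 15 \omega}}{5576}
  F(ω) = -2πi·ΣRes = - \frac{5 \pi e^{- 15 \omega}}{2788} + \frac{375 \pi e^{- \frac{7 \omega}{5}}}{19516}

Case ω < 0 (upper half-plane, counterclockwise contour ⇒ F(ω) = +2πi·ΣRes):
  Res_{z = \frac{7 i}{5}} g(z) = - \frac{375 i e^{\frac{7 \omega}{5}}}{39032}
  Res_{z = 15 i} g(z) = \frac{5 i e^{15 \omega}}{5576}
  F(ω) = 2πi·ΣRes = \frac{5 \pi \left(75 e^{\frac{7 \omega}{5}} - 7 e^{15 \omega}\right)}{19516}

Both cases combine into a single formula in |ω|:

F(ω) = - \frac{5 \pi e^{- 15 \left|{\omega}\right|}}{2788} + \frac{375 \pi e^{- \frac{7 \left|{\omega}\right|}{5}}}{19516}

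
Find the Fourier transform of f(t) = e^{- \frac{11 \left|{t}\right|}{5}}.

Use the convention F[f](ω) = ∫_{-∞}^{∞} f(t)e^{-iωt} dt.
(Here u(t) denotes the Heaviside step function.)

F(ω) = \frac{110}{25 \omega^{2} + 121}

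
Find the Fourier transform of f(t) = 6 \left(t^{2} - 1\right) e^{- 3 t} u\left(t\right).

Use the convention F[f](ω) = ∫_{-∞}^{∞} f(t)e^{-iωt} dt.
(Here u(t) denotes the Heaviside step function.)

F(ω) = \frac{6 \left(2 i \omega - \left(i \omega + 3\right)^{3} + 6\right)}{\left(i \omega + 3\right)^{4}}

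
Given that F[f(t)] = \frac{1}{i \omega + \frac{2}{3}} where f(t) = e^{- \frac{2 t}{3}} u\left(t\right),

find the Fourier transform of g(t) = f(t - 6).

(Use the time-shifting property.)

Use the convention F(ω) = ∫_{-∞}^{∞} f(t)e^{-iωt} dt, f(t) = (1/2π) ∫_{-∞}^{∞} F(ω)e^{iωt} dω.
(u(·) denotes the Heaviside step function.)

F[g](ω) = \frac{3 e^{- 6 i \omega}}{3 i \omega + 2}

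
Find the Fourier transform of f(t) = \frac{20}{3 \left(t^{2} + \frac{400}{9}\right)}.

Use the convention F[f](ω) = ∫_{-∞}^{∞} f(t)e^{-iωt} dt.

F(ω) = \pi e^{- \frac{20 \left|{\omega}\right|}{3}}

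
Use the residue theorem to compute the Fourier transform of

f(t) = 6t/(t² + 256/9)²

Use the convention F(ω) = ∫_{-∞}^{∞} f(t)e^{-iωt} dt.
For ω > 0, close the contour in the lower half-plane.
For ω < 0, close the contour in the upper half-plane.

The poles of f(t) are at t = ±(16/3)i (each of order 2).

Let g(z) = f(z)e^{-iωz}; for large |z| the factor e^{-iωz} decays in the lower half-plane when ω > 0 and in the upper half-plane when ω < 0.

Case ω > 0 (lower half-plane, clockwise contour ⇒ F(ω) = -2πi·ΣRes):
  Res_{z = - \frac{16 i}{3}} g(z) = \frac{9 \omega e^{- \frac{16 \omega}{3}}}{32} (pole of order 2)
  F(ω) = -2πi·ΣRes = - \frac{9 i \pi \omega e^{- \frac{16 \omega}{3}}}{16}

Case ω < 0 (upper half-plane, counterclockwise contour ⇒ F(ω) = +2πi·ΣRes):
  Res_{z = \frac{16 i}{3}} g(z) = - \frac{9 \omega e^{\frac{16 \omega}{3}}}{32} (pole of order 2)
  F(ω) = 2πi·ΣRes = - \frac{9 i \pi \omega e^{\frac{16 \omega}{3}}}{16}

Both cases combine into a single formula in |ω|:

F(ω) = - \frac{9 i \pi \omega e^{- \frac{16 \left|{\omega}\right|}{3}}}{16}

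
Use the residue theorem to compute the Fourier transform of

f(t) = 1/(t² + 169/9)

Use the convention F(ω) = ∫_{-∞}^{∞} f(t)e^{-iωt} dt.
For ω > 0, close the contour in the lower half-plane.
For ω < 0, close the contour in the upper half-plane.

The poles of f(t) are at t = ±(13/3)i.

Let g(z) = f(z)e^{-iωz}; for large |z| the factor e^{-iωz} decays in the lower half-plane when ω > 0 and in the upper half-plane when ω < 0.

Case ω > 0 (lower half-plane, clockwise contour ⇒ F(ω) = -2πi·ΣRes):
  Res_{z = - \frac{13 i}{3}} g(z) = \frac{3 i e^{- \frac{13 \omega}{3}}}{26}
  F(ω) = -2πi·ΣRes = \frac{3 \pi e^{- \frac{13 \omega}{3}}}{13}

Case ω < 0 (upper half-plane, counterclockwise contour ⇒ F(ω) = +2πi·ΣRes):
  Res_{z = \frac{13 i}{3}} g(z) = - \frac{3 i e^{\frac{13 \omega}{3}}}{26}
  F(ω) = 2πi·ΣRes = \frac{3 \pi e^{\frac{13 \omega}{3}}}{13}

Both cases combine into a single formula in |ω|:

F(ω) = \frac{3 \pi e^{- \frac{13 \left|{\omega}\right|}{3}}}{13}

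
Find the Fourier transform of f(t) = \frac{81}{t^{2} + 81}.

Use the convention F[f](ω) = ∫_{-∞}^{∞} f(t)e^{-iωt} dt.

F(ω) = 9 \pi e^{- 9 \left|{\omega}\right|}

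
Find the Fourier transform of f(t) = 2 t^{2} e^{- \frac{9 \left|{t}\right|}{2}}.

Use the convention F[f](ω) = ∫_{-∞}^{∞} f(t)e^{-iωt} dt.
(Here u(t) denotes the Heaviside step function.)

F(ω) = \frac{1728 \left(27 - 4 \omega^{2}\right)}{\left(4 \omega^{2} + 81\right)^{3}}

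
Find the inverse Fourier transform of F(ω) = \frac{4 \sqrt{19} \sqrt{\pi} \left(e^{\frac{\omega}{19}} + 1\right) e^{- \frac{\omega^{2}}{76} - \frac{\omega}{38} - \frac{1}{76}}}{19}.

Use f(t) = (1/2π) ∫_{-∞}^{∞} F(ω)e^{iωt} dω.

f(t) = 8 e^{- 19 t^{2}} \cos{\left(t \right)}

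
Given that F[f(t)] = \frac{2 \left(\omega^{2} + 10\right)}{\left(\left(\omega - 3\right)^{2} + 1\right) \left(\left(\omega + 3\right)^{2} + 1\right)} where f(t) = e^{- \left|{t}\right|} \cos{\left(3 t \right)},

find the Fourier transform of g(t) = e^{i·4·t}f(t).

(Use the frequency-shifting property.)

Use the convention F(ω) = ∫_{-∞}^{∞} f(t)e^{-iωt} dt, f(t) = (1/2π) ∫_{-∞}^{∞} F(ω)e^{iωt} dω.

F[g](ω) = \frac{2 \left(\left(\omega - 4\right)^{2} + 10\right)}{\left(\left(\omega - 7\right)^{2} + 1\right) \left(\left(\omega - 1\right)^{2} + 1\right)}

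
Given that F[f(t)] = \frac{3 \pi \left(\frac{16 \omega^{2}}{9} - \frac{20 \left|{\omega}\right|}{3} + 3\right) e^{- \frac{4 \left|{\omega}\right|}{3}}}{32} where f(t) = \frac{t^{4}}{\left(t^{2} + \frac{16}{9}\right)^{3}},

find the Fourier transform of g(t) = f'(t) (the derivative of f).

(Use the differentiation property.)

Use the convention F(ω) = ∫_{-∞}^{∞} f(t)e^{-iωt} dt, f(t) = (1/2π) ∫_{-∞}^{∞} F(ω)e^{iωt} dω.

F[g](ω) = \frac{i \pi \omega \left(16 \omega^{2} - 60 \left|{\omega}\right| + 27\right) e^{- \frac{4 \left|{\omega}\right|}{3}}}{96}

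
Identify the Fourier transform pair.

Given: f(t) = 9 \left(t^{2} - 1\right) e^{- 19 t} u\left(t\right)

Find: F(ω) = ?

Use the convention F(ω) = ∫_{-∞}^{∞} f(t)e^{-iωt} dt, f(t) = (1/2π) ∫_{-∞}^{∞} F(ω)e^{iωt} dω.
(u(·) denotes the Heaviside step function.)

F(ω) = \frac{9 \left(2 i \omega - \left(i \omega + 19\right)^{3} + 38\right)}{\left(i \omega + 19\right)^{4}}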